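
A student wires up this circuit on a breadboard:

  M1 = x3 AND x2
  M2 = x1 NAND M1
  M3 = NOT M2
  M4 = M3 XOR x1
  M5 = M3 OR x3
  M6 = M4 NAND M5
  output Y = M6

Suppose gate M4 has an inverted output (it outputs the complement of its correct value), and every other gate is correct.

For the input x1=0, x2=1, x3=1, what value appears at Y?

Propagate with M4 forced: M1=1, M2=1, M3=0, M4=1 [inverted output], M5=1, M6=0.
So Y = 0. (Without the fault it would be 1.)

0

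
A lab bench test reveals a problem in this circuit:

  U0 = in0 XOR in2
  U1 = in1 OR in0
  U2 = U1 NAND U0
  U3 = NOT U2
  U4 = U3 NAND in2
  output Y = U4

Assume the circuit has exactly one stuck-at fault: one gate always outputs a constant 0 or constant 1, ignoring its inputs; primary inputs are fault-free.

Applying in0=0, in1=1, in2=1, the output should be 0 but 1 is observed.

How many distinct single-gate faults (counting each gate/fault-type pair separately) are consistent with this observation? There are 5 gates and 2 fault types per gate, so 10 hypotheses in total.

5

Fault-free: U0=1, U1=1, U2=0, U3=1, U4=0 → 0. Observed 1.
  U0 stuck-at-0: output 1 ✓
  U0 stuck-at-1: output 0 ✗
  U1 stuck-at-0: output 1 ✓
  U1 stuck-at-1: output 0 ✗
  U2 stuck-at-0: output 0 ✗
  U2 stuck-at-1: output 1 ✓
  U3 stuck-at-0: output 1 ✓
  U3 stuck-at-1: output 0 ✗
  U4 stuck-at-0: output 0 ✗
  U4 stuck-at-1: output 1 ✓
Consistent faults: {U0 stuck-at-0, U1 stuck-at-0, U2 stuck-at-1, U3 stuck-at-0, U4 stuck-at-1} — 5 in all.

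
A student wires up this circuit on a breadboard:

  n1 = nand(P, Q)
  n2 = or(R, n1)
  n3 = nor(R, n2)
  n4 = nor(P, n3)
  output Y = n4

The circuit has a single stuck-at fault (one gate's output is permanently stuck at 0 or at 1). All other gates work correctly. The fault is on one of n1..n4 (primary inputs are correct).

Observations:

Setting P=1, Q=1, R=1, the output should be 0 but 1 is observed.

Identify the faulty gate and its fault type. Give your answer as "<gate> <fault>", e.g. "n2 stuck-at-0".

n4 stuck-at-1

Fault-free values for test 1 (P=1, Q=1, R=1): n1=0, n2=1, n3=0, n4=0, giving Y=0. Observed 1.
Test 1: faults giving observed 1 are {n4 stuck-at-1}.
Only n4 stuck-at-1 is consistent with every test.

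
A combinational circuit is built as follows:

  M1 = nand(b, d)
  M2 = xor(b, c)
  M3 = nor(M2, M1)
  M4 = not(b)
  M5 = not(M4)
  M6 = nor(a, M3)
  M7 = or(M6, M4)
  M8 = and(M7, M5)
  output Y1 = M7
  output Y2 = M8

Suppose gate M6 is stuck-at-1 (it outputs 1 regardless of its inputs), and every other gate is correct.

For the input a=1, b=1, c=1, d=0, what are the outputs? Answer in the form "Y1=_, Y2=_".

Propagate with M6 forced: M1=1, M2=0, M3=0, M4=0, M5=1, M6=1 [stuck-at-1], M7=1, M8=1.
So the outputs are Y1=1, Y2=1. (Without the fault they would be Y1=0, Y2=0.)

Y1=1, Y2=1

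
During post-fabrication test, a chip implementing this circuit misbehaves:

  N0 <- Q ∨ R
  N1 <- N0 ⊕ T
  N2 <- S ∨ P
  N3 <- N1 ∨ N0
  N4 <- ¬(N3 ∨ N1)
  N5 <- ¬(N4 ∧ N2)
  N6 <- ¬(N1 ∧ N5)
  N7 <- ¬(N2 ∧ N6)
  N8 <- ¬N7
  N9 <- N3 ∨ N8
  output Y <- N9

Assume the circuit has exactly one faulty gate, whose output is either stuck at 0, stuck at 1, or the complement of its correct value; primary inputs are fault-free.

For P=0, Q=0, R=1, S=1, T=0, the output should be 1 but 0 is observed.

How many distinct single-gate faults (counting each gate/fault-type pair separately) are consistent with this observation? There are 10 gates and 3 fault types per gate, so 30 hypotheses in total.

Fault-free: N0=1, N1=1, N2=1, N3=1, N4=0, N5=1, N6=0, N7=1, N8=0, N9=1 → 1. Observed 0.
  N0: none of the 3 fault types match ✗
  N1: none of the 3 fault types match ✗
  N2: none of the 3 fault types match ✗
  N3: stuck-at-0, inverted output ✓; others ✗
  N4: none of the 3 fault types match ✗
  N5: none of the 3 fault types match ✗
  N6: none of the 3 fault types match ✗
  N7: none of the 3 fault types match ✗
  N8: none of the 3 fault types match ✗
  N9: stuck-at-0, inverted output ✓; others ✗
Consistent faults: {N3 stuck-at-0, N3 inverted output, N9 stuck-at-0, N9 inverted output} — 4 in all.

4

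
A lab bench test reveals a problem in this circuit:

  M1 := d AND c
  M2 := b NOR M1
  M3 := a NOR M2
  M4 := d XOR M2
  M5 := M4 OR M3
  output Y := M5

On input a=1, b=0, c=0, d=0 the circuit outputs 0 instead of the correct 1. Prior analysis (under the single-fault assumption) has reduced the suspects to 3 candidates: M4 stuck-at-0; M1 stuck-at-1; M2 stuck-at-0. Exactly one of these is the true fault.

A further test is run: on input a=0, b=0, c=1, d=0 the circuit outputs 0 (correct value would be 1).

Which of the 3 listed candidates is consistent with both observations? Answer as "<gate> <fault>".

M4 stuck-at-0

Evaluate each candidate on input a=0, b=0, c=1, d=0:
  M4 stuck-at-0: M1=0, M2=1, M3=0, M4=0 [stuck-at-0], M5=0 → 0 — matches
  M1 stuck-at-1: M1=1 [stuck-at-1], M2=0, M3=1, M4=0, M5=1 → 1 — eliminated
  M2 stuck-at-0: M1=0, M2=0 [stuck-at-0], M3=1, M4=0, M5=1 → 1 — eliminated
Only M4 stuck-at-0 reproduces the observed 0.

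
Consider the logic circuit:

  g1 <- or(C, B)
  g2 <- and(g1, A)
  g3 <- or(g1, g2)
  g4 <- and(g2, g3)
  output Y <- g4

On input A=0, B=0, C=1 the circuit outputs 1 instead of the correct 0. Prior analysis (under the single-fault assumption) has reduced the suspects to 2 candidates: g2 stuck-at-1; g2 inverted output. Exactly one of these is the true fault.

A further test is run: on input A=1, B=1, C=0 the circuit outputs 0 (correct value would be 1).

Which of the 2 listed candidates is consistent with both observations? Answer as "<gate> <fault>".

Evaluate each candidate on input A=1, B=1, C=0:
  g2 stuck-at-1: g1=1, g2=1 [stuck-at-1], g3=1, g4=1 → 1 — eliminated
  g2 inverted output: g1=1, g2=0 [inverted output], g3=1, g4=0 → 0 — matches
Only g2 inverted output reproduces the observed 0.

g2 inverted output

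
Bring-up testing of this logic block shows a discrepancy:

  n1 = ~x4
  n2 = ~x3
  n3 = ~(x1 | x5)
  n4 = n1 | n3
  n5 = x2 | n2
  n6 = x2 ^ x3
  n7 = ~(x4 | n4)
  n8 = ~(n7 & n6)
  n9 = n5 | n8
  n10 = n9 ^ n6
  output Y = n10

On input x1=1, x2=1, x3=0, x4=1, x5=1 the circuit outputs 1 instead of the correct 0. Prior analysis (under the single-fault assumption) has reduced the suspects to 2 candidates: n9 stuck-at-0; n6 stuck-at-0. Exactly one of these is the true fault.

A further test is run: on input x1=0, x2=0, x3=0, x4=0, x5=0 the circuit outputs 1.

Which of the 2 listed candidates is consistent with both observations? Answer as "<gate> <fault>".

n6 stuck-at-0

Evaluate each candidate on input x1=0, x2=0, x3=0, x4=0, x5=0:
  n9 stuck-at-0: n1=1, n2=1, n3=1, n4=1, n5=1, n6=0, n7=0, n8=1, n9=0 [stuck-at-0], n10=0 → 0 — eliminated
  n6 stuck-at-0: n1=1, n2=1, n3=1, n4=1, n5=1, n6=0 [stuck-at-0], n7=0, n8=1, n9=1, n10=1 → 1 — matches
Only n6 stuck-at-0 reproduces the observed 1.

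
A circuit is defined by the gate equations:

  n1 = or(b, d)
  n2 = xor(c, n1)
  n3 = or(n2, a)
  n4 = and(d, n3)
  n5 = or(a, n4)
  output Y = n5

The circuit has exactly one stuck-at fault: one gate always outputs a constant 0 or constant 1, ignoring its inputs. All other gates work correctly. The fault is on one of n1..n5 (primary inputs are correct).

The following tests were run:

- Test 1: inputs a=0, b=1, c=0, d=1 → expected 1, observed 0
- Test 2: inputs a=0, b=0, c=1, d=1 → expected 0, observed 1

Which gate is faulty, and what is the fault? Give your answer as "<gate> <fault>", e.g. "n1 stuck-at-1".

Fault-free values for test 1 (a=0, b=1, c=0, d=1): n1=1, n2=1, n3=1, n4=1, n5=1, giving Y=1. Observed 0.
Test 1: faults giving observed 0 are {n1 stuck-at-0, n2 stuck-at-0, n3 stuck-at-0, n4 stuck-at-0, n5 stuck-at-0}.
Test 2 (a=0, b=0, c=1, d=1): fault-free n1=1, n2=0, n3=0, n4=0, n5=0 → 0; observed 1. Eliminates n2 stuck-at-0, n3 stuck-at-0, n4 stuck-at-0, n5 stuck-at-0.
Only n1 stuck-at-0 is consistent with every test.

n1 stuck-at-0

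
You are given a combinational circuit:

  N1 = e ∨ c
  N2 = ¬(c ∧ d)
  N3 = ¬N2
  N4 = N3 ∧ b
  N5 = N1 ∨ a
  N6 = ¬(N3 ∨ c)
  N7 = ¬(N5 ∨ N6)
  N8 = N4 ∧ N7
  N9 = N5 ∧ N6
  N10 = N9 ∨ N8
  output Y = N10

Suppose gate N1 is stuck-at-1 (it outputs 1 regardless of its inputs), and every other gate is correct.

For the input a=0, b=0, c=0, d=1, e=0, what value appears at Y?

1

Propagate with N1 forced: N1=1 [stuck-at-1], N2=1, N3=0, N4=0, N5=1, N6=1, N7=0, N8=0, N9=1, N10=1.
So Y = 1. (Without the fault it would be 0.)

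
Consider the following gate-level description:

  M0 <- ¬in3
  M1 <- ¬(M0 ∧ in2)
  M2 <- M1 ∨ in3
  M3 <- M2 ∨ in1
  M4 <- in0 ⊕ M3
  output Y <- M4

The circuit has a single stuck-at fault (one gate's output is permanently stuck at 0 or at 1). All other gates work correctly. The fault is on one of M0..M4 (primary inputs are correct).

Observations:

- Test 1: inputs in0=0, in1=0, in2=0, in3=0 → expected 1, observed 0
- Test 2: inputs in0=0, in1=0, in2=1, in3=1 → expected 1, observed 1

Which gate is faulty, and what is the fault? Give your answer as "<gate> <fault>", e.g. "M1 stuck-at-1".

M1 stuck-at-0

Fault-free values for test 1 (in0=0, in1=0, in2=0, in3=0): M0=1, M1=1, M2=1, M3=1, M4=1, giving Y=1. Observed 0.
Test 1: faults giving observed 0 are {M1 stuck-at-0, M2 stuck-at-0, M3 stuck-at-0, M4 stuck-at-0}.
Test 2 (in0=0, in1=0, in2=1, in3=1): fault-free M0=0, M1=1, M2=1, M3=1, M4=1 → 1; observed 1. Eliminates M2 stuck-at-0, M3 stuck-at-0, M4 stuck-at-0.
Only M1 stuck-at-0 is consistent with every test.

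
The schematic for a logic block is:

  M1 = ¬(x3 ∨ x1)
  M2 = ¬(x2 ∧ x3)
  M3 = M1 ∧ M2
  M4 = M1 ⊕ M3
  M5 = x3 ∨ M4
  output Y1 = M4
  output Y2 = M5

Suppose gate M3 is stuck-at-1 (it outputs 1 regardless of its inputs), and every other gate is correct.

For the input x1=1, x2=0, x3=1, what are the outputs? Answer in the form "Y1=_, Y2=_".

Y1=1, Y2=1

Propagate with M3 forced: M1=0, M2=1, M3=1 [stuck-at-1], M4=1, M5=1.
So the outputs are Y1=1, Y2=1. (Without the fault they would be Y1=0, Y2=1.)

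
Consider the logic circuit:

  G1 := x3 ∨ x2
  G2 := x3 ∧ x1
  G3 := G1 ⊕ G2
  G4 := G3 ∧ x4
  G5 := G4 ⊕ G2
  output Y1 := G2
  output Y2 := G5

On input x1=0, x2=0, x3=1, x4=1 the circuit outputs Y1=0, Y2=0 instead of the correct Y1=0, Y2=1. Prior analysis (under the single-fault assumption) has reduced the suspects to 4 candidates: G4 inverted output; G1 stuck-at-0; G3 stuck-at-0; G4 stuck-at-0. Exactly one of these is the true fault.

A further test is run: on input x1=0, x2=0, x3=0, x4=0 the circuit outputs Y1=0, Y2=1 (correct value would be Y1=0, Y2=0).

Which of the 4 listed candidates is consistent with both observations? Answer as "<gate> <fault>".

G4 inverted output

Evaluate each candidate on input x1=0, x2=0, x3=0, x4=0:
  G4 inverted output: G1=0, G2=0, G3=0, G4=1 [inverted output], G5=1 → Y1=0, Y2=1 — matches
  G1 stuck-at-0: G1=0 [stuck-at-0], G2=0, G3=0, G4=0, G5=0 → Y1=0, Y2=0 — eliminated
  G3 stuck-at-0: G1=0, G2=0, G3=0 [stuck-at-0], G4=0, G5=0 → Y1=0, Y2=0 — eliminated
  G4 stuck-at-0: G1=0, G2=0, G3=0, G4=0 [stuck-at-0], G5=0 → Y1=0, Y2=0 — eliminated
Only G4 inverted output reproduces the observed Y1=0, Y2=1.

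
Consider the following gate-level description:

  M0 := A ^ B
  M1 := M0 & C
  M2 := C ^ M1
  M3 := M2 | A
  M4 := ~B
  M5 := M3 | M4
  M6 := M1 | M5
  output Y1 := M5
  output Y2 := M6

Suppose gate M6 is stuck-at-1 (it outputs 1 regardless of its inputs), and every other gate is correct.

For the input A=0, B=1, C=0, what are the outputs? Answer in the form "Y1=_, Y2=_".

Y1=0, Y2=1

Propagate with M6 forced: M0=1, M1=0, M2=0, M3=0, M4=0, M5=0, M6=1 [stuck-at-1].
So the outputs are Y1=0, Y2=1. (Without the fault they would be Y1=0, Y2=0.)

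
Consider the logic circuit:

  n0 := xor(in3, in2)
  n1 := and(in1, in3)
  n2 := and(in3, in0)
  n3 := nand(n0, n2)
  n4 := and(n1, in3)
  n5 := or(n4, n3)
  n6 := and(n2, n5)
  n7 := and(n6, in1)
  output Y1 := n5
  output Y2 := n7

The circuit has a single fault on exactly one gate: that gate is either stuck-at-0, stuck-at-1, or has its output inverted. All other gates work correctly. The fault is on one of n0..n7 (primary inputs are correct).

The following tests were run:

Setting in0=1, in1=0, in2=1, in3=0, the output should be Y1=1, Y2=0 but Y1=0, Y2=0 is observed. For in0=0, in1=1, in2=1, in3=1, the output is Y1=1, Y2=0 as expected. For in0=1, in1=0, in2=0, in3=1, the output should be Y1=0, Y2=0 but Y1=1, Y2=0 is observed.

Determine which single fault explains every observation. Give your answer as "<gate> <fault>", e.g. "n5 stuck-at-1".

n3 inverted output

Fault-free values for test 1 (in0=1, in1=0, in2=1, in3=0): n0=1, n1=0, n2=0, n3=1, n4=0, n5=1, n6=0, n7=0, giving Y1=1, Y2=0. Observed Y1=0, Y2=0.
Test 1: faults giving observed Y1=0, Y2=0 are {n2 stuck-at-1, n2 inverted output, n3 stuck-at-0, n3 inverted output, n5 stuck-at-0, n5 inverted output}.
Test 2 (in0=0, in1=1, in2=1, in3=1): fault-free n0=0, n1=1, n2=0, n3=1, n4=1, n5=1, n6=0, n7=0 → Y1=1, Y2=0; observed Y1=1, Y2=0. Eliminates n2 stuck-at-1, n2 inverted output, n5 stuck-at-0, n5 inverted output.
Test 3 (in0=1, in1=0, in2=0, in3=1): fault-free n0=1, n1=0, n2=1, n3=0, n4=0, n5=0, n6=0, n7=0 → Y1=0, Y2=0; observed Y1=1, Y2=0. Eliminates n3 stuck-at-0.
Only n3 inverted output is consistent with every test.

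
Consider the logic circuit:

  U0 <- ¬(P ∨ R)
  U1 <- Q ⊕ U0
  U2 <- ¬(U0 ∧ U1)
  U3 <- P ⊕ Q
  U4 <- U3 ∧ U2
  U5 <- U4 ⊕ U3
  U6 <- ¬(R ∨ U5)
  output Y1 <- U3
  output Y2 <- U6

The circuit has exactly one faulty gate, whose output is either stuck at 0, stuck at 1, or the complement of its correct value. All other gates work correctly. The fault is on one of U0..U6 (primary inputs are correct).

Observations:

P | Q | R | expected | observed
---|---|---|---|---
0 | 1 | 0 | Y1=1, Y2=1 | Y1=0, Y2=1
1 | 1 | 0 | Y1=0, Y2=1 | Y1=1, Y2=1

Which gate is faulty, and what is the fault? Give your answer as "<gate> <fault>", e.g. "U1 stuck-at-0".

Fault-free values for test 1 (P=0, Q=1, R=0): U0=1, U1=0, U2=1, U3=1, U4=1, U5=0, U6=1, giving Y1=1, Y2=1. Observed Y1=0, Y2=1.
Test 1: faults giving observed Y1=0, Y2=1 are {U3 stuck-at-0, U3 inverted output}.
Test 2 (P=1, Q=1, R=0): fault-free U0=0, U1=1, U2=1, U3=0, U4=0, U5=0, U6=1 → Y1=0, Y2=1; observed Y1=1, Y2=1. Eliminates U3 stuck-at-0.
Only U3 inverted output is consistent with every test.

U3 inverted output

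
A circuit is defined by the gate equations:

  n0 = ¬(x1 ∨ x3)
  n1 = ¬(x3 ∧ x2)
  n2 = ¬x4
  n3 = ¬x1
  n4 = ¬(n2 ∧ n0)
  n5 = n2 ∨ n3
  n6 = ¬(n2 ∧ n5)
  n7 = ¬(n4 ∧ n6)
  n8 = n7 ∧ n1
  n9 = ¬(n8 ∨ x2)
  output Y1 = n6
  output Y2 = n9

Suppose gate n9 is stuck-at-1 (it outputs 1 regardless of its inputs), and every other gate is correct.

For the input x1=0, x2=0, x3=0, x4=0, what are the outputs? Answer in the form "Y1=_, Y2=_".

Propagate with n9 forced: n0=1, n1=1, n2=1, n3=1, n4=0, n5=1, n6=0, n7=1, n8=1, n9=1 [stuck-at-1].
So the outputs are Y1=0, Y2=1. (Without the fault they would be Y1=0, Y2=0.)

Y1=0, Y2=1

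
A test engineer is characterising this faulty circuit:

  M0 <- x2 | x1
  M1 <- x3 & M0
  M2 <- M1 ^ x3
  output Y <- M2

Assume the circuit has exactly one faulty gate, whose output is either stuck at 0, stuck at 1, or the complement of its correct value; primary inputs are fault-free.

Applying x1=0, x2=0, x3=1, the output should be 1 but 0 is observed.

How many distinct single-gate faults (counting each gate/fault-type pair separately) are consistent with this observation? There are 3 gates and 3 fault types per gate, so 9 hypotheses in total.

Fault-free: M0=0, M1=0, M2=1 → 1. Observed 0.
  M0 stuck-at-0: output 1 ✗
  M0 stuck-at-1: output 0 ✓
  M0 inverted output: output 0 ✓
  M1 stuck-at-0: output 1 ✗
  M1 stuck-at-1: output 0 ✓
  M1 inverted output: output 0 ✓
  M2 stuck-at-0: output 0 ✓
  M2 stuck-at-1: output 1 ✗
  M2 inverted output: output 0 ✓
Consistent faults: {M0 stuck-at-1, M0 inverted output, M1 stuck-at-1, M1 inverted output, M2 stuck-at-0, M2 inverted output} — 6 in all.

6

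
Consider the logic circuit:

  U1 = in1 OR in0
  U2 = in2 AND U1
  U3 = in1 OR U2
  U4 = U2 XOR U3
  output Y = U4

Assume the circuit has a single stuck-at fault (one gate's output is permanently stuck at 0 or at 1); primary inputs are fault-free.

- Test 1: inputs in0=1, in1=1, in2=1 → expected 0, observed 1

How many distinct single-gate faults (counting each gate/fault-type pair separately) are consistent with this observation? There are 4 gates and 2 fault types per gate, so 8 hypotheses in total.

4

Fault-free: U1=1, U2=1, U3=1, U4=0 → 0. Observed 1.
  U1 stuck-at-0: output 1 ✓
  U1 stuck-at-1: output 0 ✗
  U2 stuck-at-0: output 1 ✓
  U2 stuck-at-1: output 0 ✗
  U3 stuck-at-0: output 1 ✓
  U3 stuck-at-1: output 0 ✗
  U4 stuck-at-0: output 0 ✗
  U4 stuck-at-1: output 1 ✓
Consistent faults: {U1 stuck-at-0, U2 stuck-at-0, U3 stuck-at-0, U4 stuck-at-1} — 4 in all.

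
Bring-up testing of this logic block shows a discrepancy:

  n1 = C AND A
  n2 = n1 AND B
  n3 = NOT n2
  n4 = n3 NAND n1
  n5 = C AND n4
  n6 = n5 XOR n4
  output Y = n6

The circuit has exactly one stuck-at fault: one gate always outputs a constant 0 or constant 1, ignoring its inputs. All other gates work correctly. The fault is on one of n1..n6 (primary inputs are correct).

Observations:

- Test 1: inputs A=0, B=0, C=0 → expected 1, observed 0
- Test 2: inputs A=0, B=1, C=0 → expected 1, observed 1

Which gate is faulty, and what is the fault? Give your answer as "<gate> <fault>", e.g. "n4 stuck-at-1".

n1 stuck-at-1

Fault-free values for test 1 (A=0, B=0, C=0): n1=0, n2=0, n3=1, n4=1, n5=0, n6=1, giving Y=1. Observed 0.
Test 1: faults giving observed 0 are {n1 stuck-at-1, n4 stuck-at-0, n5 stuck-at-1, n6 stuck-at-0}.
Test 2 (A=0, B=1, C=0): fault-free n1=0, n2=0, n3=1, n4=1, n5=0, n6=1 → 1; observed 1. Eliminates n4 stuck-at-0, n5 stuck-at-1, n6 stuck-at-0.
Only n1 stuck-at-1 is consistent with every test.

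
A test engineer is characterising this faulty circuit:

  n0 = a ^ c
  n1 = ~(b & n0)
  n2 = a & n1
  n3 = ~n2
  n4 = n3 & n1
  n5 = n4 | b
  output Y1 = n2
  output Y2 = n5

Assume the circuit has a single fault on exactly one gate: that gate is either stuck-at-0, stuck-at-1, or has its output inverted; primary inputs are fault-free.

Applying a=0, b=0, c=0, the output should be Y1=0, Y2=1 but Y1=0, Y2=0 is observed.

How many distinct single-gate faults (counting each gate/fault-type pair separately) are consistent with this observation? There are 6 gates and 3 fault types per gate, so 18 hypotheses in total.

Fault-free: n0=0, n1=1, n2=0, n3=1, n4=1, n5=1 → Y1=0, Y2=1. Observed Y1=0, Y2=0.
  n0: none of the 3 fault types match ✗
  n1: stuck-at-0, inverted output ✓; others ✗
  n2: none of the 3 fault types match ✗
  n3: stuck-at-0, inverted output ✓; others ✗
  n4: stuck-at-0, inverted output ✓; others ✗
  n5: stuck-at-0, inverted output ✓; others ✗
Consistent faults: {n1 stuck-at-0, n1 inverted output, n3 stuck-at-0, n3 inverted output, n4 stuck-at-0, n4 inverted output, n5 stuck-at-0, n5 inverted output} — 8 in all.

8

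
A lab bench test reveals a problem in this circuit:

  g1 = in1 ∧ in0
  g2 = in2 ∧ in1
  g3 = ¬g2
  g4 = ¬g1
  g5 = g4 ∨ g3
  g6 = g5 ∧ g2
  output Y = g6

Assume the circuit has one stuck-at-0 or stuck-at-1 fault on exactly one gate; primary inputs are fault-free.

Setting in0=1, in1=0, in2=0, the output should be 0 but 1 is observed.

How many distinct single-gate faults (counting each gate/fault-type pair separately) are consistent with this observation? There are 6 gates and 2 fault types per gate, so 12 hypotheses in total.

Fault-free: g1=0, g2=0, g3=1, g4=1, g5=1, g6=0 → 0. Observed 1.
  g1 stuck-at-0: output 0 ✗
  g1 stuck-at-1: output 0 ✗
  g2 stuck-at-0: output 0 ✗
  g2 stuck-at-1: output 1 ✓
  g3 stuck-at-0: output 0 ✗
  g3 stuck-at-1: output 0 ✗
  g4 stuck-at-0: output 0 ✗
  g4 stuck-at-1: output 0 ✗
  g5 stuck-at-0: output 0 ✗
  g5 stuck-at-1: output 0 ✗
  g6 stuck-at-0: output 0 ✗
  g6 stuck-at-1: output 1 ✓
Consistent faults: {g2 stuck-at-1, g6 stuck-at-1} — 2 in all.

2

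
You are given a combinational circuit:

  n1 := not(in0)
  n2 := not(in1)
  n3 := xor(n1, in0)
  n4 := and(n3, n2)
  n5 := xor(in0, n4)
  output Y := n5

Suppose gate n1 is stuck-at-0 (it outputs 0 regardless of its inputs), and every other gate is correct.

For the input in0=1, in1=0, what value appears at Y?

Propagate with n1 forced: n1=0 [stuck-at-0], n2=1, n3=1, n4=1, n5=0.
So Y = 0. (Same as the fault-free value — the fault is masked on this input.)

0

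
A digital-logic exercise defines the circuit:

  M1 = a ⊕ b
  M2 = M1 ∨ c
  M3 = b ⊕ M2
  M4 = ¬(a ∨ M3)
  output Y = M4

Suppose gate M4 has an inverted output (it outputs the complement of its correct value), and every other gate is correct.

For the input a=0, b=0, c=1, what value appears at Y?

1

Propagate with M4 forced: M1=0, M2=1, M3=1, M4=1 [inverted output].
So Y = 1. (Without the fault it would be 0.)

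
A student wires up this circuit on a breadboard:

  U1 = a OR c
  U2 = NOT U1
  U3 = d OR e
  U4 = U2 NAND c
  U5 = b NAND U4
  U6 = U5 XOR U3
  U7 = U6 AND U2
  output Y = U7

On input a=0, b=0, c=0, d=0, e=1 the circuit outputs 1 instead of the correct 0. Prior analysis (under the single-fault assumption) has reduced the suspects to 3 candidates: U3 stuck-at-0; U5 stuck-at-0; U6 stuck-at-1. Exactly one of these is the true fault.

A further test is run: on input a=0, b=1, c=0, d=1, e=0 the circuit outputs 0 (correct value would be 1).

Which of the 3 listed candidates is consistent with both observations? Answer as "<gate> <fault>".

U3 stuck-at-0

Evaluate each candidate on input a=0, b=1, c=0, d=1, e=0:
  U3 stuck-at-0: U1=0, U2=1, U3=0 [stuck-at-0], U4=1, U5=0, U6=0, U7=0 → 0 — matches
  U5 stuck-at-0: U1=0, U2=1, U3=1, U4=1, U5=0 [stuck-at-0], U6=1, U7=1 → 1 — eliminated
  U6 stuck-at-1: U1=0, U2=1, U3=1, U4=1, U5=0, U6=1 [stuck-at-1], U7=1 → 1 — eliminated
Only U3 stuck-at-0 reproduces the observed 0.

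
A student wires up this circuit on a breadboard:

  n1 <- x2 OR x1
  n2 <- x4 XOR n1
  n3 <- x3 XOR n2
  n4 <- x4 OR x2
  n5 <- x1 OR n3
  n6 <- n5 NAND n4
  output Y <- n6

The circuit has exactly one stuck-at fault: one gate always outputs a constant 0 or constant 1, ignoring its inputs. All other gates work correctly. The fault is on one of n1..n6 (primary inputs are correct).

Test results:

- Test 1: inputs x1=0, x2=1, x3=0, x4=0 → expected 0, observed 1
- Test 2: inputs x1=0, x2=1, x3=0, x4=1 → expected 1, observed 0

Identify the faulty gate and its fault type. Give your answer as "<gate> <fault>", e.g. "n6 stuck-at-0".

Fault-free values for test 1 (x1=0, x2=1, x3=0, x4=0): n1=1, n2=1, n3=1, n4=1, n5=1, n6=0, giving Y=0. Observed 1.
Test 1: faults giving observed 1 are {n1 stuck-at-0, n2 stuck-at-0, n3 stuck-at-0, n4 stuck-at-0, n5 stuck-at-0, n6 stuck-at-1}.
Test 2 (x1=0, x2=1, x3=0, x4=1): fault-free n1=1, n2=0, n3=0, n4=1, n5=0, n6=1 → 1; observed 0. Eliminates n2 stuck-at-0, n3 stuck-at-0, n4 stuck-at-0, n5 stuck-at-0, n6 stuck-at-1.
Only n1 stuck-at-0 is consistent with every test.

n1 stuck-at-0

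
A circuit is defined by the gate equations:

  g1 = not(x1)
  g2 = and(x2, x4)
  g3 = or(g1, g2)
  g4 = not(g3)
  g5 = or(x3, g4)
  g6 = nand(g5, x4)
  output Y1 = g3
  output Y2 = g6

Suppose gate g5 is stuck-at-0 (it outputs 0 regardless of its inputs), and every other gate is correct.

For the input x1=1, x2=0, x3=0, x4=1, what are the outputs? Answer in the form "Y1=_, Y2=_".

Y1=0, Y2=1

Propagate with g5 forced: g1=0, g2=0, g3=0, g4=1, g5=0 [stuck-at-0], g6=1.
So the outputs are Y1=0, Y2=1. (Without the fault they would be Y1=0, Y2=0.)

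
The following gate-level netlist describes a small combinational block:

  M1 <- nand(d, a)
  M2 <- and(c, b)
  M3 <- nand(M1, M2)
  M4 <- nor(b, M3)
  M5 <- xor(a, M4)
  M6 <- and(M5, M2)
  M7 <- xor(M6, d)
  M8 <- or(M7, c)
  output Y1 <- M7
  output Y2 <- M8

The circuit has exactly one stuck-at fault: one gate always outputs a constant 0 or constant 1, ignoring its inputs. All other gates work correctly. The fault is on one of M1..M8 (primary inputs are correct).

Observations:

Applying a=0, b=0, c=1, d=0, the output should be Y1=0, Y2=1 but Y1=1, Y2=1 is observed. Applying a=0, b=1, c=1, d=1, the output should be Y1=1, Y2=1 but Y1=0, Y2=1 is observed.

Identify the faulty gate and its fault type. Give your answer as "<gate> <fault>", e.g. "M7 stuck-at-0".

Fault-free values for test 1 (a=0, b=0, c=1, d=0): M1=1, M2=0, M3=1, M4=0, M5=0, M6=0, M7=0, M8=1, giving Y1=0, Y2=1. Observed Y1=1, Y2=1.
Test 1: faults giving observed Y1=1, Y2=1 are {M2 stuck-at-1, M6 stuck-at-1, M7 stuck-at-1}.
Test 2 (a=0, b=1, c=1, d=1): fault-free M1=1, M2=1, M3=0, M4=0, M5=0, M6=0, M7=1, M8=1 → Y1=1, Y2=1; observed Y1=0, Y2=1. Eliminates M2 stuck-at-1, M7 stuck-at-1.
Only M6 stuck-at-1 is consistent with every test.

M6 stuck-at-1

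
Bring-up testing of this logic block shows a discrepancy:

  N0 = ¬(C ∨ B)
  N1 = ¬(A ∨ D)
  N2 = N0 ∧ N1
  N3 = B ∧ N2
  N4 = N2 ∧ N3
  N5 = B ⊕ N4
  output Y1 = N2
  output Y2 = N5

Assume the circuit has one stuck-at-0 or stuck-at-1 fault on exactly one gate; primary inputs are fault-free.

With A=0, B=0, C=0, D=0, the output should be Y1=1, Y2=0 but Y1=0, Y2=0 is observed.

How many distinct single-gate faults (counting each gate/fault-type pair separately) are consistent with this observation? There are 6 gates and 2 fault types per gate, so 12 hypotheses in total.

3

Fault-free: N0=1, N1=1, N2=1, N3=0, N4=0, N5=0 → Y1=1, Y2=0. Observed Y1=0, Y2=0.
  N0 stuck-at-0: output Y1=0, Y2=0 ✓
  N0 stuck-at-1: output Y1=1, Y2=0 ✗
  N1 stuck-at-0: output Y1=0, Y2=0 ✓
  N1 stuck-at-1: output Y1=1, Y2=0 ✗
  N2 stuck-at-0: output Y1=0, Y2=0 ✓
  N2 stuck-at-1: output Y1=1, Y2=0 ✗
  N3 stuck-at-0: output Y1=1, Y2=0 ✗
  N3 stuck-at-1: output Y1=1, Y2=1 ✗
  N4 stuck-at-0: output Y1=1, Y2=0 ✗
  N4 stuck-at-1: output Y1=1, Y2=1 ✗
  N5 stuck-at-0: output Y1=1, Y2=0 ✗
  N5 stuck-at-1: output Y1=1, Y2=1 ✗
Consistent faults: {N0 stuck-at-0, N1 stuck-at-0, N2 stuck-at-0} — 3 in all.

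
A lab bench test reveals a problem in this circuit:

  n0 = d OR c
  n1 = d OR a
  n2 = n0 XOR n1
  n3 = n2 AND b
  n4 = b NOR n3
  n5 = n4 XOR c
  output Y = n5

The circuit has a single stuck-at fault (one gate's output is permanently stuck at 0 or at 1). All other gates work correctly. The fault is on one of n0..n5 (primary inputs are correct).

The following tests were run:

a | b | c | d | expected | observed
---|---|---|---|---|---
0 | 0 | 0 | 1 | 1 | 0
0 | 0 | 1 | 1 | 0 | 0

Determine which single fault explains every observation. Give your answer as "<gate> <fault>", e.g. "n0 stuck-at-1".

n5 stuck-at-0

Fault-free values for test 1 (a=0, b=0, c=0, d=1): n0=1, n1=1, n2=0, n3=0, n4=1, n5=1, giving Y=1. Observed 0.
Test 1: faults giving observed 0 are {n3 stuck-at-1, n4 stuck-at-0, n5 stuck-at-0}.
Test 2 (a=0, b=0, c=1, d=1): fault-free n0=1, n1=1, n2=0, n3=0, n4=1, n5=0 → 0; observed 0. Eliminates n3 stuck-at-1, n4 stuck-at-0.
Only n5 stuck-at-0 is consistent with every test.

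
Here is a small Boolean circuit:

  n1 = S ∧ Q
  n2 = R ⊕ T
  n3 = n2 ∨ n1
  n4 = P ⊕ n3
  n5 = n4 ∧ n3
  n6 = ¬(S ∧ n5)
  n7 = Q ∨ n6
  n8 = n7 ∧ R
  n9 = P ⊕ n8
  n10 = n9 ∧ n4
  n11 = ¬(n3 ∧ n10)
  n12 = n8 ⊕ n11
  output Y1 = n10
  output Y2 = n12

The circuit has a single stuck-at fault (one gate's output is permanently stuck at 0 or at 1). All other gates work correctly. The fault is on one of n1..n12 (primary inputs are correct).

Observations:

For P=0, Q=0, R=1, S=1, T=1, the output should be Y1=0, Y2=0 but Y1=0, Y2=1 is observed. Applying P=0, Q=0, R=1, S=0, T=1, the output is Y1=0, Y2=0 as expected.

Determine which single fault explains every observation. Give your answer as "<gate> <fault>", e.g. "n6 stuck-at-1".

Fault-free values for test 1 (P=0, Q=0, R=1, S=1, T=1): n1=0, n2=0, n3=0, n4=0, n5=0, n6=1, n7=1, n8=1, n9=1, n10=0, n11=1, n12=0, giving Y1=0, Y2=0. Observed Y1=0, Y2=1.
Test 1: faults giving observed Y1=0, Y2=1 are {n1 stuck-at-1, n2 stuck-at-1, n3 stuck-at-1, n5 stuck-at-1, n6 stuck-at-0, n7 stuck-at-0, n8 stuck-at-0, n11 stuck-at-0, n12 stuck-at-1}.
Test 2 (P=0, Q=0, R=1, S=0, T=1): fault-free n1=0, n2=0, n3=0, n4=0, n5=0, n6=1, n7=1, n8=1, n9=1, n10=0, n11=1, n12=0 → Y1=0, Y2=0; observed Y1=0, Y2=0. Eliminates n1 stuck-at-1, n2 stuck-at-1, n3 stuck-at-1, n6 stuck-at-0, n7 stuck-at-0, n8 stuck-at-0, n11 stuck-at-0, n12 stuck-at-1.
Only n5 stuck-at-1 is consistent with every test.

n5 stuck-at-1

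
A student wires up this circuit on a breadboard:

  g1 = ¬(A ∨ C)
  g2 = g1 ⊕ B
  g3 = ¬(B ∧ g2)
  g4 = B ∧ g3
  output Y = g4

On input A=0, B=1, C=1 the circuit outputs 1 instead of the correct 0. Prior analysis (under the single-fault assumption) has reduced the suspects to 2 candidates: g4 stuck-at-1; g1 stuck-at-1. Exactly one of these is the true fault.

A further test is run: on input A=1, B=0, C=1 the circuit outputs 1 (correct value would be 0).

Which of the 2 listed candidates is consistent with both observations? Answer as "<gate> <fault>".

g4 stuck-at-1

Evaluate each candidate on input A=1, B=0, C=1:
  g4 stuck-at-1: g1=0, g2=0, g3=1, g4=1 [stuck-at-1] → 1 — matches
  g1 stuck-at-1: g1=1 [stuck-at-1], g2=1, g3=1, g4=0 → 0 — eliminated
Only g4 stuck-at-1 reproduces the observed 1.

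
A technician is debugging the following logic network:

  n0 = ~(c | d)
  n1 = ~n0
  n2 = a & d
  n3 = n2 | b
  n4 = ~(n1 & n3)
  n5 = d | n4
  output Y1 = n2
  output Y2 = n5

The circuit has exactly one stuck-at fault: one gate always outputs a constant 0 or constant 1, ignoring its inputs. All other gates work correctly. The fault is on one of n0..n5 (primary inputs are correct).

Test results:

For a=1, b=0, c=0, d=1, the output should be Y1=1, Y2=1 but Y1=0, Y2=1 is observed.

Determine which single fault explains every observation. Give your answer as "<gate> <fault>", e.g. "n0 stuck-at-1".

Fault-free values for test 1 (a=1, b=0, c=0, d=1): n0=0, n1=1, n2=1, n3=1, n4=0, n5=1, giving Y1=1, Y2=1. Observed Y1=0, Y2=1.
Test 1: faults giving observed Y1=0, Y2=1 are {n2 stuck-at-0}.
Only n2 stuck-at-0 is consistent with every test.

n2 stuck-at-0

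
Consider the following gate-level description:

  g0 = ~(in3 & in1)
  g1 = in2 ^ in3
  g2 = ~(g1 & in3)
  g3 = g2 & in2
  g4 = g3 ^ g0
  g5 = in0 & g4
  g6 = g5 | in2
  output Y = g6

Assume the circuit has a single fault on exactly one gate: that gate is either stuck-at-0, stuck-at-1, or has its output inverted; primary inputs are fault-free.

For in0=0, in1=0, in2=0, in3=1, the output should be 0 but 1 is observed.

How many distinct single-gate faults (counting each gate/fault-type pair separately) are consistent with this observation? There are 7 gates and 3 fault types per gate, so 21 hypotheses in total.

4

Fault-free: g0=1, g1=1, g2=0, g3=0, g4=1, g5=0, g6=0 → 0. Observed 1.
  g0: none of the 3 fault types match ✗
  g1: none of the 3 fault types match ✗
  g2: none of the 3 fault types match ✗
  g3: none of the 3 fault types match ✗
  g4: none of the 3 fault types match ✗
  g5: stuck-at-1, inverted output ✓; others ✗
  g6: stuck-at-1, inverted output ✓; others ✗
Consistent faults: {g5 stuck-at-1, g5 inverted output, g6 stuck-at-1, g6 inverted output} — 4 in all.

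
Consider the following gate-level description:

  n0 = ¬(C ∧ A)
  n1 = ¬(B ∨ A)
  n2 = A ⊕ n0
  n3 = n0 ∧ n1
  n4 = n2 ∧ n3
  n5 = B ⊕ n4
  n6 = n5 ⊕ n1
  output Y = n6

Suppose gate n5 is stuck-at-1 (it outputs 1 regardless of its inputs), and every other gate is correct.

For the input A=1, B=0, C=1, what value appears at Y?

1

Propagate with n5 forced: n0=0, n1=0, n2=1, n3=0, n4=0, n5=1 [stuck-at-1], n6=1.
So Y = 1. (Without the fault it would be 0.)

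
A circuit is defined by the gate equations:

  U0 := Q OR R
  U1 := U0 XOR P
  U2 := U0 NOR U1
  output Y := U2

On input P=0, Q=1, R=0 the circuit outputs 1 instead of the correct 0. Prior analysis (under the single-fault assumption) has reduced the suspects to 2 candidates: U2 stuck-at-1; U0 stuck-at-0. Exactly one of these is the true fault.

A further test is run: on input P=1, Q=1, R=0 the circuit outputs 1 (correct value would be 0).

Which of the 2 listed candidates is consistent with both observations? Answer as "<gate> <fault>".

Evaluate each candidate on input P=1, Q=1, R=0:
  U2 stuck-at-1: U0=1, U1=0, U2=1 [stuck-at-1] → 1 — matches
  U0 stuck-at-0: U0=0 [stuck-at-0], U1=1, U2=0 → 0 — eliminated
Only U2 stuck-at-1 reproduces the observed 1.

U2 stuck-at-1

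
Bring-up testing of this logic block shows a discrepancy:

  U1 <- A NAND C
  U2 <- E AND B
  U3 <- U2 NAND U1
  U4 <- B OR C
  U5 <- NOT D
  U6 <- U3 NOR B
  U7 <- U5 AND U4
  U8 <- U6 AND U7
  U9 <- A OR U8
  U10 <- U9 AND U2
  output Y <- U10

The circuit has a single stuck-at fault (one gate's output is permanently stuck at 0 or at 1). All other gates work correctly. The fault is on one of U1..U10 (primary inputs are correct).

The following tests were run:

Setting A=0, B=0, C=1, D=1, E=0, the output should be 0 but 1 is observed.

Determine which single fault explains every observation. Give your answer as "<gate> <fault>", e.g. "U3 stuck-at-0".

Fault-free values for test 1 (A=0, B=0, C=1, D=1, E=0): U1=1, U2=0, U3=1, U4=1, U5=0, U6=0, U7=0, U8=0, U9=0, U10=0, giving Y=0. Observed 1.
Test 1: faults giving observed 1 are {U10 stuck-at-1}.
Only U10 stuck-at-1 is consistent with every test.

U10 stuck-at-1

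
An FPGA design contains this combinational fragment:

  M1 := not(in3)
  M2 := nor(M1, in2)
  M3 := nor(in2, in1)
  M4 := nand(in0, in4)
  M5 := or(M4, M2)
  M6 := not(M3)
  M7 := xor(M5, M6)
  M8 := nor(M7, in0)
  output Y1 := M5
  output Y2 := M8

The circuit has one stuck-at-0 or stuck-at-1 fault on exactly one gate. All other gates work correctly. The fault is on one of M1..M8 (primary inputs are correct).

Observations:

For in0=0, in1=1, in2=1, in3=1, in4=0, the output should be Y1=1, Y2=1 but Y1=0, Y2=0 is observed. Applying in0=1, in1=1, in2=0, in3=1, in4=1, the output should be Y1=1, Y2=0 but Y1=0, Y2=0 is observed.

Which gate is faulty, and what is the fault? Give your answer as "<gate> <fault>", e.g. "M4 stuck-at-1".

Fault-free values for test 1 (in0=0, in1=1, in2=1, in3=1, in4=0): M1=0, M2=0, M3=0, M4=1, M5=1, M6=1, M7=0, M8=1, giving Y1=1, Y2=1. Observed Y1=0, Y2=0.
Test 1: faults giving observed Y1=0, Y2=0 are {M4 stuck-at-0, M5 stuck-at-0}.
Test 2 (in0=1, in1=1, in2=0, in3=1, in4=1): fault-free M1=0, M2=1, M3=0, M4=0, M5=1, M6=1, M7=0, M8=0 → Y1=1, Y2=0; observed Y1=0, Y2=0. Eliminates M4 stuck-at-0.
Only M5 stuck-at-0 is consistent with every test.

M5 stuck-at-0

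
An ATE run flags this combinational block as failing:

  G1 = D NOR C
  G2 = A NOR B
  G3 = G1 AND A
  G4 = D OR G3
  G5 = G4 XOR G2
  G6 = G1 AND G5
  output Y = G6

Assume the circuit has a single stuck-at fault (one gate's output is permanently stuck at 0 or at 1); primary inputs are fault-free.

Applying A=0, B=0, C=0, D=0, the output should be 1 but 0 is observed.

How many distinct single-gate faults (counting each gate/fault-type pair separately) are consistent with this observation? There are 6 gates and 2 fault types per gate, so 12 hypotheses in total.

6

Fault-free: G1=1, G2=1, G3=0, G4=0, G5=1, G6=1 → 1. Observed 0.
  G1 stuck-at-0: output 0 ✓
  G1 stuck-at-1: output 1 ✗
  G2 stuck-at-0: output 0 ✓
  G2 stuck-at-1: output 1 ✗
  G3 stuck-at-0: output 1 ✗
  G3 stuck-at-1: output 0 ✓
  G4 stuck-at-0: output 1 ✗
  G4 stuck-at-1: output 0 ✓
  G5 stuck-at-0: output 0 ✓
  G5 stuck-at-1: output 1 ✗
  G6 stuck-at-0: output 0 ✓
  G6 stuck-at-1: output 1 ✗
Consistent faults: {G1 stuck-at-0, G2 stuck-at-0, G3 stuck-at-1, G4 stuck-at-1, G5 stuck-at-0, G6 stuck-at-0} — 6 in all.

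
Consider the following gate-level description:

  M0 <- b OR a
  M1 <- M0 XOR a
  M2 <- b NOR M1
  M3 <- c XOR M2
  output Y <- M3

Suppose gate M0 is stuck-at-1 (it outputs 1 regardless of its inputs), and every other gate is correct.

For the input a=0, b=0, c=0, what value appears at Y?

0

Propagate with M0 forced: M0=1 [stuck-at-1], M1=1, M2=0, M3=0.
So Y = 0. (Without the fault it would be 1.)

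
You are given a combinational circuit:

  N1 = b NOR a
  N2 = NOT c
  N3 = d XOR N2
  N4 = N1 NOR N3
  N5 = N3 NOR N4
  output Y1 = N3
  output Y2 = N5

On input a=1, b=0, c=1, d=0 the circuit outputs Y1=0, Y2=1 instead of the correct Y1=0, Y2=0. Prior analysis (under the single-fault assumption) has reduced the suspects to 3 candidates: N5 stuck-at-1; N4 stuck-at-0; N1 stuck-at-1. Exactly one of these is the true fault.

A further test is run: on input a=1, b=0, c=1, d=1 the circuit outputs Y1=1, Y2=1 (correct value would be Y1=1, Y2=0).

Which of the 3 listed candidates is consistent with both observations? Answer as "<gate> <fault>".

Evaluate each candidate on input a=1, b=0, c=1, d=1:
  N5 stuck-at-1: N1=0, N2=0, N3=1, N4=0, N5=1 [stuck-at-1] → Y1=1, Y2=1 — matches
  N4 stuck-at-0: N1=0, N2=0, N3=1, N4=0 [stuck-at-0], N5=0 → Y1=1, Y2=0 — eliminated
  N1 stuck-at-1: N1=1 [stuck-at-1], N2=0, N3=1, N4=0, N5=0 → Y1=1, Y2=0 — eliminated
Only N5 stuck-at-1 reproduces the observed Y1=1, Y2=1.

N5 stuck-at-1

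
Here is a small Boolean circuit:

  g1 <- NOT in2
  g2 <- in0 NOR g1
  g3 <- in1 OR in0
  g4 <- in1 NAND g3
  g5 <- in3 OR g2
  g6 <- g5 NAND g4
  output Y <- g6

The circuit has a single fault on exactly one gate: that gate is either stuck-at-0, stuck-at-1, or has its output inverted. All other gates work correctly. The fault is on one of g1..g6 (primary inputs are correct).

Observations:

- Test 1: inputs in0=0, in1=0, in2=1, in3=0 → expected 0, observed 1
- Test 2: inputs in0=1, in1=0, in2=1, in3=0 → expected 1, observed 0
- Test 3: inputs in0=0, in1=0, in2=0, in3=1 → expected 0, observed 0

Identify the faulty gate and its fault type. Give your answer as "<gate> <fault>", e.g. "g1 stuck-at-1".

g2 inverted output

Fault-free values for test 1 (in0=0, in1=0, in2=1, in3=0): g1=0, g2=1, g3=0, g4=1, g5=1, g6=0, giving Y=0. Observed 1.
Test 1: faults giving observed 1 are {g1 stuck-at-1, g1 inverted output, g2 stuck-at-0, g2 inverted output, g4 stuck-at-0, g4 inverted output, g5 stuck-at-0, g5 inverted output, g6 stuck-at-1, g6 inverted output}.
Test 2 (in0=1, in1=0, in2=1, in3=0): fault-free g1=0, g2=0, g3=1, g4=1, g5=0, g6=1 → 1; observed 0. Eliminates g1 stuck-at-1, g1 inverted output, g2 stuck-at-0, g4 stuck-at-0, g4 inverted output, g5 stuck-at-0, g6 stuck-at-1.
Test 3 (in0=0, in1=0, in2=0, in3=1): fault-free g1=1, g2=0, g3=0, g4=1, g5=1, g6=0 → 0; observed 0. Eliminates g5 inverted output, g6 inverted output.
Only g2 inverted output is consistent with every test.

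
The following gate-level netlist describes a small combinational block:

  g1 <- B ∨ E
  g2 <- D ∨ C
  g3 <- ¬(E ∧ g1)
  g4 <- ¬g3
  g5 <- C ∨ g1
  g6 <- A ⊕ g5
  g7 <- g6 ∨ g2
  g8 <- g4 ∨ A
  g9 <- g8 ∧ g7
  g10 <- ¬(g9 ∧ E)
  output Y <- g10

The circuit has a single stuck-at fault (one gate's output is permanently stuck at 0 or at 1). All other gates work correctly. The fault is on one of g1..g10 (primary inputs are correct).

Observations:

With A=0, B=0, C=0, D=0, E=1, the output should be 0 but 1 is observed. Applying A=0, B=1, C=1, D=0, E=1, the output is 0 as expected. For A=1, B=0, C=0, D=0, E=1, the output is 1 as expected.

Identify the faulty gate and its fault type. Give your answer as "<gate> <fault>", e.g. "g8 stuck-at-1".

g6 stuck-at-0

Fault-free values for test 1 (A=0, B=0, C=0, D=0, E=1): g1=1, g2=0, g3=0, g4=1, g5=1, g6=1, g7=1, g8=1, g9=1, g10=0, giving Y=0. Observed 1.
Test 1: faults giving observed 1 are {g1 stuck-at-0, g3 stuck-at-1, g4 stuck-at-0, g5 stuck-at-0, g6 stuck-at-0, g7 stuck-at-0, g8 stuck-at-0, g9 stuck-at-0, g10 stuck-at-1}.
Test 2 (A=0, B=1, C=1, D=0, E=1): fault-free g1=1, g2=1, g3=0, g4=1, g5=1, g6=1, g7=1, g8=1, g9=1, g10=0 → 0; observed 0. Eliminates g1 stuck-at-0, g3 stuck-at-1, g4 stuck-at-0, g7 stuck-at-0, g8 stuck-at-0, g9 stuck-at-0, g10 stuck-at-1.
Test 3 (A=1, B=0, C=0, D=0, E=1): fault-free g1=1, g2=0, g3=0, g4=1, g5=1, g6=0, g7=0, g8=1, g9=0, g10=1 → 1; observed 1. Eliminates g5 stuck-at-0.
Only g6 stuck-at-0 is consistent with every test.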